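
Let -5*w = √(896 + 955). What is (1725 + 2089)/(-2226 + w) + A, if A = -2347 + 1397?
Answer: -39297848550/41291683 + 19070*√1851/123875049 ≈ -951.71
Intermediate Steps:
A = -950
w = -√1851/5 (w = -√(896 + 955)/5 = -√1851/5 ≈ -8.6046)
(1725 + 2089)/(-2226 + w) + A = (1725 + 2089)/(-2226 - √1851/5) - 950 = 3814/(-2226 - √1851/5) - 950 = -950 + 3814/(-2226 - √1851/5)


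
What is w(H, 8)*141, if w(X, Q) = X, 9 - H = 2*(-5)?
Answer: 2679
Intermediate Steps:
H = 19 (H = 9 - 2*(-5) = 9 - 1*(-10) = 9 + 10 = 19)
w(H, 8)*141 = 19*141 = 2679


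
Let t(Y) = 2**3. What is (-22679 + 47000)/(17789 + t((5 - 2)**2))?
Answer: 24321/17797 ≈ 1.3666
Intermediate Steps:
t(Y) = 8
(-22679 + 47000)/(17789 + t((5 - 2)**2)) = (-22679 + 47000)/(17789 + 8) = 24321/17797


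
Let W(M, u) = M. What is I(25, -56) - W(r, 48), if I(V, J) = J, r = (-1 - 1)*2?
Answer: -52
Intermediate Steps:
r = -4 (r = -2*2 = -4)
I(25, -56) - W(r, 48) = -56 - 1*(-4) = -56 + 4 = -52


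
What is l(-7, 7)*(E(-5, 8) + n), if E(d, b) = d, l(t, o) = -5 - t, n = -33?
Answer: -76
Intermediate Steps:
l(-7, 7)*(E(-5, 8) + n) = (-5 - 1*(-7))*(-5 - 33) = (-5 + 7)*(-38) = 2*(-38) = -76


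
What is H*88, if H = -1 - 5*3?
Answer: -1408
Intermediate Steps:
H = -16 (H = -1 - 15 = -16)
H*88 = -16*88 = -1408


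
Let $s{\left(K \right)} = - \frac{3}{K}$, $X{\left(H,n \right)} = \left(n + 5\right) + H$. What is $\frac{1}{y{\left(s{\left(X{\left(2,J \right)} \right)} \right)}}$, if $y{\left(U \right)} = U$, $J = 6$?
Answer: $- \frac{13}{3} \approx -4.3333$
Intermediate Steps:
$X{\left(H,n \right)} = 5 + H + n$ ($X{\left(H,n \right)} = \left(5 + n\right) + H = 5 + H + n$)
$\frac{1}{y{\left(s{\left(X{\left(2,J \right)} \right)} \right)}} = \frac{1}{\left(-3\right) \frac{1}{5 + 2 + 6}} = \frac{1}{\left(-3\right) \frac{1}{13}} = \frac{1}{- \frac{3}{13}} = - \frac{13}{3}$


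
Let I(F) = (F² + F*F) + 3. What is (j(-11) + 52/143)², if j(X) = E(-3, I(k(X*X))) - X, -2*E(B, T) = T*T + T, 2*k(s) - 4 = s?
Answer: 7225089464769738409/7744 ≈ 9.3299e+14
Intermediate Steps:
k(s) = 2 + s/2
I(F) = 3 + 2*F² (I(F) = (F² + F²) + 3 = 2*F² + 3 = 3 + 2*F²)
E(B, T) = -T/2 - T²/2 (E(B, T) = -(T*T + T)/2 = -(T² + T)/2 = -(T + T²)/2 = -T/2 - T²/2)
j(X) = -X - (3 + 2*(2 + X²/2)²)*(4 + 2*(2 + X²/2)²)/2 (j(X) = -(3 + 2*(2 + (X*X)/2)²)*(1 + (3 + 2*(2 + (X*X)/2)²))/2 - X = -(3 + 2*(2 + X²/2)²)*(1 + (3 + 2*(2 + X²/2)²))/2 - X = -(3 + 2*(2 + X²/2)²)*(4 + 2*(2 + X²/2)²)/2 - X = -X - (3 + 2*(2 + X²/2)²)*(4 + 2*(2 + X²/2)²)/2)
(j(-11) + 52/143)² = ((-1*(-11) - (6 + (4 + (-11)²)²)*(8 + (4 + (-11)²)²)/8) + 52/143)² = ((11 - (6 + (4 + 121)²)*(8 + (4 + 121)²)/8) + 52*(1/143))² = ((11 - (6 + 125²)*(8 + 125²)/8) + 4/11)² = ((11 - (6 + 15625)*(8 + 15625)/8) + 4/11)² = ((11 - ⅛*15631*15633) + 4/11)² = ((11 - 244359423/8) + 4/11)² = (-244359335/8 + 4/11)² = (-2687952653/88)² = 7225089464769738409/7744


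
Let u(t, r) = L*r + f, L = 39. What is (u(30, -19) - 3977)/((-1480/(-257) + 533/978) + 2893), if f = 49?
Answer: -167647782/104104057 ≈ -1.6104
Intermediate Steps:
u(t, r) = 49 + 39*r (u(t, r) = 39*r + 49 = 49 + 39*r)
(u(30, -19) - 3977)/((-1480/(-257) + 533/978) + 2893) = ((49 + 39*(-19)) - 3977)/((-1480/(-257) + 533/978) + 2893) = ((49 - 741) - 3977)/((-1480*(-1/257) + 533*(1/978)) + 2893) = (-692 - 3977)/((1480/257 + 533/978) + 2893) = -4669/(1584421/251346 + 2893) = -4669/728728399/251346 = -4669*251346/728728399 = -167647782/104104057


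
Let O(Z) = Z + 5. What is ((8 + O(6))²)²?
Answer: 130321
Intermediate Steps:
O(Z) = 5 + Z
((8 + O(6))²)² = ((8 + (5 + 6))²)² = ((8 + 11)²)² = (19²)² = 361² = 130321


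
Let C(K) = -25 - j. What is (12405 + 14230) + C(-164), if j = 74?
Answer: 26536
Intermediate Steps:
C(K) = -99 (C(K) = -25 - 1*74 = -25 - 74 = -99)
(12405 + 14230) + C(-164) = (12405 + 14230) - 99 = 26635 - 99 = 26536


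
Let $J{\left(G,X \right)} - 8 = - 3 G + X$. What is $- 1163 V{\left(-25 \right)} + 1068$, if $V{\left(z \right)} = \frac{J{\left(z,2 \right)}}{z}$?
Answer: $\frac{25111}{5} \approx 5022.2$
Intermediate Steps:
$J{\left(G,X \right)} = 8 + X - 3 G$ ($J{\left(G,X \right)} = 8 - \left(- X + 3 G\right) = 8 + X - 3 G$)
$V{\left(z \right)} = \frac{10 - 3 z}{z}$ ($V{\left(z \right)} = \frac{8 + 2 - 3 z}{z} = \frac{10 - 3 z}{z}$)
$- 1163 V{\left(-25 \right)} + 1068 = - 1163 \left(-3 + \frac{10}{-25}\right) + 1068 = - 1163 \left(-3 + 10 \left(- \frac{1}{25}\right)\right) + 1068 = - 1163 \left(-3 - \frac{2}{5}\right) + 1068 = \left(-1163\right) \left(- \frac{17}{5}\right) + 1068 = \frac{19771}{5} + 1068 = \frac{25111}{5}$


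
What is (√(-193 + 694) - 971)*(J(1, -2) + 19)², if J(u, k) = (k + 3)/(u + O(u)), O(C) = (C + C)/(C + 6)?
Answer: -30765164/81 + 31684*√501/81 ≈ -3.7106e+5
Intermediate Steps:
O(C) = 2*C/(6 + C) (O(C) = (2*C)/(6 + C) = 2*C/(6 + C))
J(u, k) = (3 + k)/(u + 2*u/(6 + u)) (J(u, k) = (k + 3)/(u + 2*u/(6 + u)) = (3 + k)/(u + 2*u/(6 + u)))
(√(-193 + 694) - 971)*(J(1, -2) + 19)² = (√(-193 + 694) - 971)*((3 - 2)*(6 + 1)/(1*(8 + 1)) + 19)² = (√501 - 971)*(1*1*7/9 + 19)² = (-971 + √501)*(1*(⅑)*1*7 + 19)² = (-971 + √501)*(7/9 + 19)² = (-971 + √501)*(178/9)² = (-971 + √501)*(31684/81) = -30765164/81 + 31684*√501/81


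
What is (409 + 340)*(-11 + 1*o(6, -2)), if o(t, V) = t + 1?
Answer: -2996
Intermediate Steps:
o(t, V) = 1 + t
(409 + 340)*(-11 + 1*o(6, -2)) = (409 + 340)*(-11 + 1*(1 + 6)) = 749*(-11 + 1*7) = 749*(-11 + 7) = 749*(-4) = -2996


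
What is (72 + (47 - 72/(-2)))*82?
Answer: 12710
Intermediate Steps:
(72 + (47 - 72/(-2)))*82 = (72 + (47 - 72*(-½)))*82 = (72 + (47 + 36))*82 = (72 + 83)*82 = 155*82 = 12710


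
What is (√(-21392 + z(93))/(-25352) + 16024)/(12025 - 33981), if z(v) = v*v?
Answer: -4006/5489 + I*√12743/556628512 ≈ -0.72982 + 2.028e-7*I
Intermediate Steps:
z(v) = v²
(√(-21392 + z(93))/(-25352) + 16024)/(12025 - 33981) = (√(-21392 + 93²)/(-25352) + 16024)/(12025 - 33981) = (√(-21392 + 8649)*(-1/25352) + 16024)/(-21956) = (√(-12743)*(-1/25352) + 16024)*(-1/21956) = ((I*√12743)*(-1/25352) + 16024)*(-1/21956) = (-I*√12743/25352 + 16024)*(-1/21956) = (16024 - I*√12743/25352)*(-1/21956) = -4006/5489 + I*√12743/556628512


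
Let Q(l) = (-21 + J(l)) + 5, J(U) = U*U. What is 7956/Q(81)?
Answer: 468/385 ≈ 1.2156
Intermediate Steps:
J(U) = U²
Q(l) = -16 + l² (Q(l) = (-21 + l²) + 5 = -16 + l²)
7956/Q(81) = 7956/(-16 + 81²) = 7956/(-16 + 6561) = 7956/6545 = 7956*(1/6545) = 468/385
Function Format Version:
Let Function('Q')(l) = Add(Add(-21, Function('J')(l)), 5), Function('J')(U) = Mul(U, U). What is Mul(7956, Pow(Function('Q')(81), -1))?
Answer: Rational(468, 385) ≈ 1.2156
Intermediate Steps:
Function('J')(U) = Pow(U, 2)
Function('Q')(l) = Add(-16, Pow(l, 2)) (Function('Q')(l) = Add(Add(-21, Pow(l, 2)), 5) = Add(-16, Pow(l, 2)))
Mul(7956, Pow(Function('Q')(81), -1)) = Mul(7956, Pow(Add(-16, Pow(81, 2)), -1)) = Mul(7956, Pow(Add(-16, 6561), -1)) = Mul(7956, Pow(6545, -1)) = Mul(7956, Rational(1, 6545)) = Rational(468, 385)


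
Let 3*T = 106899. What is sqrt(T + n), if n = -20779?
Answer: sqrt(14854) ≈ 121.88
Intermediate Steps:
T = 35633 (T = (1/3)*106899 = 35633)
sqrt(T + n) = sqrt(35633 - 20779) = sqrt(14854)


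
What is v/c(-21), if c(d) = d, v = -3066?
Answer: 146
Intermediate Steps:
v/c(-21) = -3066/(-21) = -3066*(-1/21) = 146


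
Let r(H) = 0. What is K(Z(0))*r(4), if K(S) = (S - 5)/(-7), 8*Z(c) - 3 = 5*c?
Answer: 0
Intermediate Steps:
Z(c) = 3/8 + 5*c/8 (Z(c) = 3/8 + (5*c)/8 = 3/8 + 5*c/8)
K(S) = 5/7 - S/7 (K(S) = (-5 + S)*(-1/7) = 5/7 - S/7)
K(Z(0))*r(4) = (5/7 - (3/8 + (5/8)*0)/7)*0 = (5/7 - (3/8 + 0)/7)*0 = (5/7 - 1/7*3/8)*0 = (5/7 - 3/56)*0 = (37/56)*0 = 0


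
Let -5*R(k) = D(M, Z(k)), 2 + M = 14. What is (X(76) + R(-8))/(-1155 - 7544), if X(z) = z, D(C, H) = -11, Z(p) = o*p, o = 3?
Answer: -391/43495 ≈ -0.0089895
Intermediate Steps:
M = 12 (M = -2 + 14 = 12)
Z(p) = 3*p
R(k) = 11/5 (R(k) = -⅕*(-11) = 11/5)
(X(76) + R(-8))/(-1155 - 7544) = (76 + 11/5)/(-1155 - 7544) = (391/5)/(-8699) = (391/5)*(-1/8699) = -391/43495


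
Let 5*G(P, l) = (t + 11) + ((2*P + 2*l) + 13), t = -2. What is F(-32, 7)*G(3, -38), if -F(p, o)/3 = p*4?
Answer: -18432/5 ≈ -3686.4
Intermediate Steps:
F(p, o) = -12*p (F(p, o) = -3*p*4 = -12*p)
G(P, l) = 22/5 + 2*P/5 + 2*l/5 (G(P, l) = ((-2 + 11) + ((2*P + 2*l) + 13))/5 = (9 + (13 + 2*P + 2*l))/5 = (22 + 2*P + 2*l)/5 = 22/5 + 2*P/5 + 2*l/5)
F(-32, 7)*G(3, -38) = (-12*(-32))*(22/5 + (⅖)*3 + (⅖)*(-38)) = 384*(22/5 + 6/5 - 76/5) = 384*(-48/5) = -18432/5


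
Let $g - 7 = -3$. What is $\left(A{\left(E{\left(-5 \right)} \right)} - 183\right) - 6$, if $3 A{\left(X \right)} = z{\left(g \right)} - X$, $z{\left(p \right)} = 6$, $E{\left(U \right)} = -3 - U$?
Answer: $- \frac{563}{3} \approx -187.67$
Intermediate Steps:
$g = 4$ ($g = 7 - 3 = 4$)
$A{\left(X \right)} = 2 - \frac{X}{3}$ ($A{\left(X \right)} = \frac{6 - X}{3} = 2 - \frac{X}{3}$)
$\left(A{\left(E{\left(-5 \right)} \right)} - 183\right) - 6 = \left(\left(2 - \frac{-3 - -5}{3}\right) - 183\right) - 6 = \left(\left(2 - \frac{-3 + 5}{3}\right) - 183\right) - 6 = \left(\left(2 - \frac{2}{3}\right) - 183\right) - 6 = \left(\frac{4}{3} - 183\right) - 6 = - \frac{545}{3} - 6 = - \frac{563}{3}$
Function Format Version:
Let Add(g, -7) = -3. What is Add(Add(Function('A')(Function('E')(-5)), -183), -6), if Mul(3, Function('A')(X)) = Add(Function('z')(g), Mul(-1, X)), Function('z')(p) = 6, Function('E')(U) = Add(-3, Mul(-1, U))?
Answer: Rational(-563, 3) ≈ -187.67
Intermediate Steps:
g = 4 (g = Add(7, -3) = 4)
Function('A')(X) = Add(2, Mul(Rational(-1, 3), X)) (Function('A')(X) = Mul(Rational(1, 3), Add(6, Mul(-1, X))) = Add(2, Mul(Rational(-1, 3), X)))
Add(Add(Function('A')(Function('E')(-5)), -183), -6) = Add(Add(Add(2, Mul(Rational(-1, 3), Add(-3, Mul(-1, -5)))), -183), -6) = Add(Add(Add(2, Mul(Rational(-1, 3), Add(-3, 5))), -183), -6) = Add(Add(Add(2, Mul(Rational(-1, 3), 2)), -183), -6) = Add(Add(Add(2, Rational(-2, 3)), -183), -6) = Add(Add(Rational(4, 3), -183), -6) = Add(Rational(-545, 3), -6) = Rational(-563, 3)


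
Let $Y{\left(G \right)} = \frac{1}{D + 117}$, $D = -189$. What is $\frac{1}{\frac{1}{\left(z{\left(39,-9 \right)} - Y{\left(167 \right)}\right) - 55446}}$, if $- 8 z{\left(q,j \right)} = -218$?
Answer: $- \frac{3990149}{72} \approx -55419.0$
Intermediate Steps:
$Y{\left(G \right)} = - \frac{1}{72}$ ($Y{\left(G \right)} = \frac{1}{-189 + 117} = \frac{1}{-72} = - \frac{1}{72}$)
$z{\left(q,j \right)} = \frac{109}{4}$ ($z{\left(q,j \right)} = \left(- \frac{1}{8}\right) \left(-218\right) = \frac{109}{4}$)
$\frac{1}{\frac{1}{\left(z{\left(39,-9 \right)} - Y{\left(167 \right)}\right) - 55446}} = \frac{1}{\frac{1}{\left(\frac{109}{4} - - \frac{1}{72}\right) - 55446}} = \frac{1}{\frac{1}{\left(\frac{109}{4} + \frac{1}{72}\right) - 55446}} = \frac{1}{\frac{1}{\frac{1963}{72} - 55446}} = \frac{1}{\frac{1}{- \frac{3990149}{72}}} = \frac{1}{- \frac{72}{3990149}} = - \frac{3990149}{72}$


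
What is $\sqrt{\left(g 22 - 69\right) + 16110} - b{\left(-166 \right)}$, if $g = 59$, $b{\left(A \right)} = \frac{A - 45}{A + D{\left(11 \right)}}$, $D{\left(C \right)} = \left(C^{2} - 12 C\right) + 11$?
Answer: $- \frac{211}{166} + \sqrt{17339} \approx 130.41$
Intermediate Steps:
$D{\left(C \right)} = 11 + C^{2} - 12 C$
$b{\left(A \right)} = \frac{-45 + A}{A}$ ($b{\left(A \right)} = \frac{A - 45}{A + \left(11 + 11^{2} - 132\right)} = \frac{-45 + A}{A + \left(11 + 121 - 132\right)} = \frac{-45 + A}{A + 0} = \frac{-45 + A}{A}$)
$\sqrt{\left(g 22 - 69\right) + 16110} - b{\left(-166 \right)} = \sqrt{\left(59 \cdot 22 - 69\right) + 16110} - \frac{-45 - 166}{-166} = \sqrt{\left(1298 - 69\right) + 16110} - \left(- \frac{1}{166}\right) \left(-211\right) = \sqrt{1229 + 16110} - \frac{211}{166} = \sqrt{17339} - \frac{211}{166} = - \frac{211}{166} + \sqrt{17339}$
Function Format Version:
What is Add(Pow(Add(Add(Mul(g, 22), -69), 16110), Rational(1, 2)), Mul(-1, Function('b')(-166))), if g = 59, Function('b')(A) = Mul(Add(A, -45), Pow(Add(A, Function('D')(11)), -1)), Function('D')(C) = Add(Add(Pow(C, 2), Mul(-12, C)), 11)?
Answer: Add(Rational(-211, 166), Pow(17339, Rational(1, 2))) ≈ 130.41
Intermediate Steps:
Function('D')(C) = Add(11, Pow(C, 2), Mul(-12, C))
Function('b')(A) = Mul(Pow(A, -1), Add(-45, A)) (Function('b')(A) = Mul(Add(A, -45), Pow(Add(A, Add(11, Pow(11, 2), Mul(-12, 11))), -1)) = Mul(Add(-45, A), Pow(Add(A, Add(11, 121, -132)), -1)) = Mul(Add(-45, A), Pow(Add(A, 0), -1)) = Mul(Add(-45, A), Pow(A, -1)) = Mul(Pow(A, -1), Add(-45, A)))
Add(Pow(Add(Add(Mul(g, 22), -69), 16110), Rational(1, 2)), Mul(-1, Function('b')(-166))) = Add(Pow(Add(Add(Mul(59, 22), -69), 16110), Rational(1, 2)), Mul(-1, Mul(Pow(-166, -1), Add(-45, -166)))) = Add(Pow(Add(Add(1298, -69), 16110), Rational(1, 2)), Mul(-1, Mul(Rational(-1, 166), -211))) = Add(Pow(Add(1229, 16110), Rational(1, 2)), Mul(-1, Rational(211, 166))) = Add(Pow(17339, Rational(1, 2)), Rational(-211, 166)) = Add(Rational(-211, 166), Pow(17339, Rational(1, 2)))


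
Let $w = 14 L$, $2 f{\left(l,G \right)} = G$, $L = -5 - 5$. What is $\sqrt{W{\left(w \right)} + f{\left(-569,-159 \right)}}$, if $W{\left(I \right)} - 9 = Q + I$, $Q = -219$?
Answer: $\frac{i \sqrt{1718}}{2} \approx 20.724 i$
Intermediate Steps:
$L = -10$ ($L = -5 - 5 = -10$)
$f{\left(l,G \right)} = \frac{G}{2}$
$w = -140$ ($w = 14 \left(-10\right) = -140$)
$W{\left(I \right)} = -210 + I$ ($W{\left(I \right)} = 9 + \left(-219 + I\right) = -210 + I$)
$\sqrt{W{\left(w \right)} + f{\left(-569,-159 \right)}} = \sqrt{\left(-210 - 140\right) + \frac{1}{2} \left(-159\right)} = \sqrt{-350 - \frac{159}{2}} = \sqrt{- \frac{859}{2}} = \frac{i \sqrt{1718}}{2}$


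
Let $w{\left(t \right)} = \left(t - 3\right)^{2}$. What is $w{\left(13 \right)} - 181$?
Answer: $-81$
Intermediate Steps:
$w{\left(t \right)} = \left(-3 + t\right)^{2}$
$w{\left(13 \right)} - 181 = \left(-3 + 13\right)^{2} - 181 = 10^{2} - 181 = 100 - 181 = -81$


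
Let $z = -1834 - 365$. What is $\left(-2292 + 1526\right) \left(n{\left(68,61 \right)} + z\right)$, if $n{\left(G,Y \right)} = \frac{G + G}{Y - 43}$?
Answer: $\frac{15107818}{9} \approx 1.6786 \cdot 10^{6}$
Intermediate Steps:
$n{\left(G,Y \right)} = \frac{2 G}{-43 + Y}$
$z = -2199$ ($z = -1834 - 365 = -2199$)
$\left(-2292 + 1526\right) \left(n{\left(68,61 \right)} + z\right) = \left(-2292 + 1526\right) \left(2 \cdot 68 \frac{1}{-43 + 61} - 2199\right) = - 766 \left(2 \cdot 68 \cdot \frac{1}{18} - 2199\right) = - 766 \left(\frac{68}{9} - 2199\right) = \left(-766\right) \left(- \frac{19723}{9}\right) = \frac{15107818}{9}$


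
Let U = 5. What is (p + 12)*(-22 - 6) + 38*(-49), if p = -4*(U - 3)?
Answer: -1974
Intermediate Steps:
p = -8 (p = -4*(5 - 3) = -4*2 = -8)
(p + 12)*(-22 - 6) + 38*(-49) = (-8 + 12)*(-22 - 6) + 38*(-49) = 4*(-28) - 1862 = -112 - 1862 = -1974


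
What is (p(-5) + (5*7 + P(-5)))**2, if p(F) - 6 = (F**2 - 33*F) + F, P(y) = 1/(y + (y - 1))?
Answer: 6175225/121 ≈ 51035.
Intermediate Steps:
P(y) = 1/(-1 + 2*y) (P(y) = 1/(y + (-1 + y)) = 1/(-1 + 2*y))
p(F) = 6 + F**2 - 32*F (p(F) = 6 + ((F**2 - 33*F) + F) = 6 + (F**2 - 32*F) = 6 + F**2 - 32*F)
(p(-5) + (5*7 + P(-5)))**2 = ((6 + (-5)**2 - 32*(-5)) + (5*7 + 1/(-1 + 2*(-5))))**2 = ((6 + 25 + 160) + (35 + 1/(-1 - 10)))**2 = (191 + (35 + 1/(-11)))**2 = (191 + (35 - 1/11))**2 = (191 + 384/11)**2 = (2485/11)**2 = 6175225/121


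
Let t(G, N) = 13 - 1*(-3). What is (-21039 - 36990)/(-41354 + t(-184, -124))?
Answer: 58029/41338 ≈ 1.4038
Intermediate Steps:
t(G, N) = 16 (t(G, N) = 13 + 3 = 16)
(-21039 - 36990)/(-41354 + t(-184, -124)) = (-21039 - 36990)/(-41354 + 16) = -58029/(-41338) = -58029*(-1/41338) = 58029/41338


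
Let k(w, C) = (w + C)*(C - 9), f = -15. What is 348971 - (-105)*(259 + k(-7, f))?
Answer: 431606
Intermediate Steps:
k(w, C) = (-9 + C)*(C + w) (k(w, C) = (C + w)*(-9 + C) = (-9 + C)*(C + w))
348971 - (-105)*(259 + k(-7, f)) = 348971 - (-105)*(259 + ((-15)**2 - 9*(-15) - 9*(-7) - 15*(-7))) = 348971 - (-105)*(259 + (225 + 135 + 63 + 105)) = 348971 - (-105)*(259 + 528) = 348971 - (-105)*787 = 348971 - 1*(-82635) = 348971 + 82635 = 431606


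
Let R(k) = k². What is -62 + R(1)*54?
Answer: -8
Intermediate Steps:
-62 + R(1)*54 = -62 + 1²*54 = -62 + 1*54 = -62 + 54 = -8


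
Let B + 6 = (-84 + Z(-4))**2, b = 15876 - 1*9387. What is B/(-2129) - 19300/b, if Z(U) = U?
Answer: -91301582/13815081 ≈ -6.6088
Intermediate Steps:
b = 6489 (b = 15876 - 9387 = 6489)
B = 7738 (B = -6 + (-84 - 4)**2 = -6 + (-88)**2 = -6 + 7744 = 7738)
B/(-2129) - 19300/b = 7738/(-2129) - 19300/6489 = 7738*(-1/2129) - 19300*1/6489 = -7738/2129 - 19300/6489 = -91301582/13815081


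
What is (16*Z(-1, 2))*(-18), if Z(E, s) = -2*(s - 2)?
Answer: 0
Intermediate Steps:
Z(E, s) = 4 - 2*s (Z(E, s) = -2*(-2 + s) = 4 - 2*s)
(16*Z(-1, 2))*(-18) = (16*(4 - 2*2))*(-18) = (16*(4 - 4))*(-18) = (16*0)*(-18) = 0*(-18) = 0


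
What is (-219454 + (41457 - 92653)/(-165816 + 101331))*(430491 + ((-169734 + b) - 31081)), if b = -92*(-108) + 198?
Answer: -678731364992228/12897 ≈ -5.2627e+10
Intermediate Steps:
b = 10134 (b = 9936 + 198 = 10134)
(-219454 + (41457 - 92653)/(-165816 + 101331))*(430491 + ((-169734 + b) - 31081)) = (-219454 + (41457 - 92653)/(-165816 + 101331))*(430491 + ((-169734 + 10134) - 31081)) = (-219454 - 51196/(-64485))*(430491 + (-159600 - 31081)) = (-219454 - 51196*(-1/64485))*(430491 - 190681) = (-219454 + 51196/64485)*239810 = -14151439994/64485*239810 = -678731364992228/12897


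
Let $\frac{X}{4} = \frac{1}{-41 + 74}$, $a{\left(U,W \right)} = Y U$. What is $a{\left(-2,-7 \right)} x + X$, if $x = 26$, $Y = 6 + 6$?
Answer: $- \frac{20588}{33} \approx -623.88$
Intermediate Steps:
$Y = 12$
$a{\left(U,W \right)} = 12 U$
$X = \frac{4}{33}$ ($X = \frac{4}{-41 + 74} = \frac{4}{33} \approx 0.12121$)
$a{\left(-2,-7 \right)} x + X = 12 \left(-2\right) 26 + \frac{4}{33} = \left(-24\right) 26 + \frac{4}{33} = -624 + \frac{4}{33} = - \frac{20588}{33}$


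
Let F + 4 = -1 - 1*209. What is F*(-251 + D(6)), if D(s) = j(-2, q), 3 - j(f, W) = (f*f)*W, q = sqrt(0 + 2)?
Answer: 53072 + 856*sqrt(2) ≈ 54283.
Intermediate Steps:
q = sqrt(2) ≈ 1.4142
j(f, W) = 3 - W*f**2 (j(f, W) = 3 - f*f*W = 3 - f**2*W = 3 - W*f**2)
D(s) = 3 - 4*sqrt(2) (D(s) = 3 - 1*sqrt(2)*(-2)**2 = 3 - 1*sqrt(2)*4 = 3 - 4*sqrt(2))
F = -214 (F = -4 + (-1 - 1*209) = -4 + (-1 - 209) = -4 - 210 = -214)
F*(-251 + D(6)) = -214*(-251 + (3 - 4*sqrt(2))) = -214*(-248 - 4*sqrt(2)) = 53072 + 856*sqrt(2)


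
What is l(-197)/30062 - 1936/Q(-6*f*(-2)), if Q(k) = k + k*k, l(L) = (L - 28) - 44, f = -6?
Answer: -7446895/19209618 ≈ -0.38766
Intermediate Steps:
l(L) = -72 + L (l(L) = (-28 + L) - 44 = -72 + L)
Q(k) = k + k**2
l(-197)/30062 - 1936/Q(-6*f*(-2)) = (-72 - 197)/30062 - 1936*(-1/(72*(1 - 6*(-6)*(-2)))) = -269*1/30062 - 1936*(-1/(72*(1 + 36*(-2)))) = -269/30062 - 1936*(-1/(72*(1 - 72))) = -269/30062 - 1936/((-72*(-71))) = -269/30062 - 1936/5112 = -269/30062 - 1936*1/5112 = -269/30062 - 242/639 = -7446895/19209618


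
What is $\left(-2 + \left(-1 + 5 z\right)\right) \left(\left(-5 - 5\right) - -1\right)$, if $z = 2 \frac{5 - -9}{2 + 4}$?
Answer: $-183$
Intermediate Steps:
$z = \frac{14}{3}$ ($z = 2 \frac{5 + 9}{6} = 2 \cdot 14 \cdot \frac{1}{6} = 2 \cdot \frac{7}{3} = \frac{14}{3} \approx 4.6667$)
$\left(-2 + \left(-1 + 5 z\right)\right) \left(\left(-5 - 5\right) - -1\right) = \left(-2 + \left(-1 + 5 \cdot \frac{14}{3}\right)\right) \left(\left(-5 - 5\right) - -1\right) = \left(-2 + \left(-1 + \frac{70}{3}\right)\right) \left(\left(-5 - 5\right) + 1\right) = \left(-2 + \frac{67}{3}\right) \left(-10 + 1\right) = \frac{61}{3} \left(-9\right) = -183$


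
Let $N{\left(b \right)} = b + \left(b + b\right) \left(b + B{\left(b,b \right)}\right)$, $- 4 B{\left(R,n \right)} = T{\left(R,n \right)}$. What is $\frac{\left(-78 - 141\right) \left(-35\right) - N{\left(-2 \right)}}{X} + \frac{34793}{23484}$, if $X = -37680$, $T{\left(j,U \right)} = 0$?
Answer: $\frac{94261357}{73739760} \approx 1.2783$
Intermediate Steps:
$B{\left(R,n \right)} = 0$ ($B{\left(R,n \right)} = \left(- \frac{1}{4}\right) 0 = 0$)
$N{\left(b \right)} = b + 2 b^{2}$ ($N{\left(b \right)} = b + \left(b + b\right) \left(b + 0\right) = b + 2 b b = b + 2 b^{2}$)
$\frac{\left(-78 - 141\right) \left(-35\right) - N{\left(-2 \right)}}{X} + \frac{34793}{23484} = \frac{\left(-78 - 141\right) \left(-35\right) - - 2 \left(1 + 2 \left(-2\right)\right)}{-37680} + \frac{34793}{23484} = \left(\left(-78 - 141\right) \left(-35\right) - - 2 \left(1 - 4\right)\right) \left(- \frac{1}{37680}\right) + 34793 \cdot \frac{1}{23484} = \left(\left(-219\right) \left(-35\right) - \left(-2\right) \left(-3\right)\right) \left(- \frac{1}{37680}\right) + \frac{34793}{23484} = \left(7665 - 6\right) \left(- \frac{1}{37680}\right) + \frac{34793}{23484} = 7659 \left(- \frac{1}{37680}\right) + \frac{34793}{23484} = - \frac{2553}{12560} + \frac{34793}{23484} = \frac{94261357}{73739760}$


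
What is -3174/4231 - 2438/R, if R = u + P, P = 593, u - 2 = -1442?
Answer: 7626800/3583657 ≈ 2.1282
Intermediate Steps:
u = -1440 (u = 2 - 1442 = -1440)
R = -847 (R = -1440 + 593 = -847)
-3174/4231 - 2438/R = -3174/4231 - 2438/(-847) = -3174*1/4231 - 2438*(-1/847) = -3174/4231 + 2438/847 = 7626800/3583657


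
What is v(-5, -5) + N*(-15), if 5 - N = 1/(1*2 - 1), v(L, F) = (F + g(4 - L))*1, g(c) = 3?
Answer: -62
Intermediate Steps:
v(L, F) = 3 + F (v(L, F) = (F + 3)*1 = (3 + F)*1 = 3 + F)
N = 4 (N = 5 - 1/(1*2 - 1) = 5 - 1/(2 - 1) = 5 - 1/1 = 5 - 1*1 = 5 - 1 = 4)
v(-5, -5) + N*(-15) = (3 - 5) + 4*(-15) = -2 - 60 = -62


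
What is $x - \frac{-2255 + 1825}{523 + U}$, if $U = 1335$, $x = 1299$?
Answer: $\frac{1206986}{929} \approx 1299.2$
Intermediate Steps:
$x - \frac{-2255 + 1825}{523 + U} = 1299 - \frac{-2255 + 1825}{523 + 1335} = 1299 - - \frac{430}{1858} = 1299 - \left(-430\right) \frac{1}{1858} = 1299 - - \frac{215}{929} = 1299 + \frac{215}{929} = \frac{1206986}{929}$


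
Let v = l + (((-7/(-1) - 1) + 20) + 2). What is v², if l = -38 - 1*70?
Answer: 6400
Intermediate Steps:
l = -108 (l = -38 - 70 = -108)
v = -80 (v = -108 + (((-7/(-1) - 1) + 20) + 2) = -108 + (((-7*(-1) - 1) + 20) + 2) = -108 + (((7 - 1) + 20) + 2) = -108 + ((6 + 20) + 2) = -108 + (26 + 2) = -108 + 28 = -80)
v² = (-80)² = 6400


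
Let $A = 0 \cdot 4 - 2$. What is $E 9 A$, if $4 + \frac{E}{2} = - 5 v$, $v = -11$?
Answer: $-1836$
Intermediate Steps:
$E = 102$ ($E = -8 + 2 \left(\left(-5\right) \left(-11\right)\right) = -8 + 2 \cdot 55 = -8 + 110 = 102$)
$A = -2$ ($A = 0 - 2 = -2$)
$E 9 A = 102 \cdot 9 \left(-2\right) = 918 \left(-2\right) = -1836$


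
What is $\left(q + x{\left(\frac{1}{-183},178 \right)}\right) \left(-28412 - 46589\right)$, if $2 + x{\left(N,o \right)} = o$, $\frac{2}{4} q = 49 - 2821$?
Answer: $402605368$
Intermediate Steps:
$q = -5544$ ($q = 2 \left(49 - 2821\right) = 2 \left(-2772\right) = -5544$)
$x{\left(N,o \right)} = -2 + o$
$\left(q + x{\left(\frac{1}{-183},178 \right)}\right) \left(-28412 - 46589\right) = \left(-5544 + \left(-2 + 178\right)\right) \left(-28412 - 46589\right) = \left(-5544 + 176\right) \left(-75001\right) = \left(-5368\right) \left(-75001\right) = 402605368$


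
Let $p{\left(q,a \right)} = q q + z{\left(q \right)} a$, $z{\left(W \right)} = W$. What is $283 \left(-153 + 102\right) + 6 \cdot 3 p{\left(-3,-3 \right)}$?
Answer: $-14109$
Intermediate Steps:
$p{\left(q,a \right)} = q^{2} + a q$ ($p{\left(q,a \right)} = q q + q a = q^{2} + a q$)
$283 \left(-153 + 102\right) + 6 \cdot 3 p{\left(-3,-3 \right)} = 283 \left(-153 + 102\right) + 6 \cdot 3 \left(- 3 \left(-3 - 3\right)\right) = 283 \left(-51\right) + 18 \left(\left(-3\right) \left(-6\right)\right) = -14433 + 18 \cdot 18 = -14433 + 324 = -14109$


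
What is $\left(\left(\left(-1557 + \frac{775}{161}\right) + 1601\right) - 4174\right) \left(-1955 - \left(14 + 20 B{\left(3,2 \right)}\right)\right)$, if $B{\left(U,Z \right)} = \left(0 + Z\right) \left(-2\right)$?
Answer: $\frac{1254588795}{161} \approx 7.7925 \cdot 10^{6}$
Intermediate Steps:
$B{\left(U,Z \right)} = - 2 Z$ ($B{\left(U,Z \right)} = Z \left(-2\right) = - 2 Z$)
$\left(\left(\left(-1557 + \frac{775}{161}\right) + 1601\right) - 4174\right) \left(-1955 - \left(14 + 20 B{\left(3,2 \right)}\right)\right) = \left(\left(\left(-1557 + \frac{775}{161}\right) + 1601\right) - 4174\right) \left(-1955 - \left(14 + 20 \left(\left(-2\right) 2\right)\right)\right) = \left(\left(\left(-1557 + 775 \cdot \frac{1}{161}\right) + 1601\right) - 4174\right) \left(-1955 - -66\right) = \left(\left(\left(-1557 + \frac{775}{161}\right) + 1601\right) - 4174\right) \left(-1955 + \left(-14 + 80\right)\right) = \left(\left(- \frac{249902}{161} + 1601\right) - 4174\right) \left(-1955 + 66\right) = \left(\frac{7859}{161} - 4174\right) \left(-1889\right) = \left(- \frac{664155}{161}\right) \left(-1889\right) = \frac{1254588795}{161}$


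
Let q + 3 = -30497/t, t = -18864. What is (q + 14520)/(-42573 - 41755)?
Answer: -273879185/1590763392 ≈ -0.17217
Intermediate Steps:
q = -26095/18864 (q = -3 - 30497/(-18864) = -3 - 30497*(-1/18864) = -3 + 30497/18864 = -26095/18864 ≈ -1.3833)
(q + 14520)/(-42573 - 41755) = (-26095/18864 + 14520)/(-42573 - 41755) = (273879185/18864)/(-84328) = (273879185/18864)*(-1/84328) = -273879185/1590763392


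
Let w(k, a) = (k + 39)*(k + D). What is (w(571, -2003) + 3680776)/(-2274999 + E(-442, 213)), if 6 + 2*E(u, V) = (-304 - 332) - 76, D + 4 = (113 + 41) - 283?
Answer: -1973978/1137679 ≈ -1.7351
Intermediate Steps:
D = -133 (D = -4 + ((113 + 41) - 283) = -4 + (154 - 283) = -4 - 129 = -133)
E(u, V) = -359 (E(u, V) = -3 + ((-304 - 332) - 76)/2 = -3 + (-636 - 76)/2 = -3 + (½)*(-712) = -3 - 356 = -359)
w(k, a) = (-133 + k)*(39 + k) (w(k, a) = (k + 39)*(k - 133) = (39 + k)*(-133 + k) = (-133 + k)*(39 + k))
(w(571, -2003) + 3680776)/(-2274999 + E(-442, 213)) = ((-5187 + 571² - 94*571) + 3680776)/(-2274999 - 359) = ((-5187 + 326041 - 53674) + 3680776)/(-2275358) = (267180 + 3680776)*(-1/2275358) = 3947956*(-1/2275358) = -1973978/1137679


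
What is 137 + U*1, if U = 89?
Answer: 226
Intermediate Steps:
137 + U*1 = 137 + 89*1 = 137 + 89 = 226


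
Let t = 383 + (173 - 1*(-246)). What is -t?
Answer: -802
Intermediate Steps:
t = 802 (t = 383 + (173 + 246) = 383 + 419 = 802)
-t = -1*802 = -802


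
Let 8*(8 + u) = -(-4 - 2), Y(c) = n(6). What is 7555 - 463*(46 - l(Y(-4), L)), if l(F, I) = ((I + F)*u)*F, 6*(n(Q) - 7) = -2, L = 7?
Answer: -2876222/9 ≈ -3.1958e+5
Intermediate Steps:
n(Q) = 20/3 (n(Q) = 7 + (⅙)*(-2) = 7 - ⅓ = 20/3)
Y(c) = 20/3
u = -29/4 (u = -8 + (-(-4 - 2))/8 = -8 + (-1*(-6))/8 = -8 + (⅛)*6 = -8 + ¾ = -29/4 ≈ -7.2500)
l(F, I) = F*(-29*F/4 - 29*I/4) (l(F, I) = ((I + F)*(-29/4))*F = ((F + I)*(-29/4))*F = (-29*F/4 - 29*I/4)*F = F*(-29*F/4 - 29*I/4))
7555 - 463*(46 - l(Y(-4), L)) = 7555 - 463*(46 - (-29)*20*(20/3 + 7)/(4*3)) = 7555 - 463*(46 - (-29)*20*41/(4*3*3)) = 7555 - 463*(46 - 1*(-5945/9)) = 7555 - 463*(46 + 5945/9) = 7555 - 463*6359/9 = 7555 - 2944217/9 = -2876222/9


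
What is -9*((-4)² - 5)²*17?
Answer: -18513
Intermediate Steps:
-9*((-4)² - 5)²*17 = -9*(16 - 5)²*17 = -9*11²*17 = -9*121*17 = -1089*17 = -18513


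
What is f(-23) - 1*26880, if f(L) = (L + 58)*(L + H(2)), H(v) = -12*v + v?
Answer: -28455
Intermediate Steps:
H(v) = -11*v
f(L) = (-22 + L)*(58 + L) (f(L) = (L + 58)*(L - 11*2) = (58 + L)*(L - 22) = (58 + L)*(-22 + L) = (-22 + L)*(58 + L))
f(-23) - 1*26880 = (-1276 + (-23)² + 36*(-23)) - 1*26880 = (-1276 + 529 - 828) - 26880 = -1575 - 26880 = -28455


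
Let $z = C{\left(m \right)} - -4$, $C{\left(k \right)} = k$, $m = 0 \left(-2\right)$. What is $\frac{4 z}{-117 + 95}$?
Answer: $- \frac{8}{11} \approx -0.72727$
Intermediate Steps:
$m = 0$
$z = 4$ ($z = 0 - -4 = 0 + 4 = 4$)
$\frac{4 z}{-117 + 95} = \frac{4 \cdot 4}{-117 + 95} = \frac{16}{-22} = 16 \left(- \frac{1}{22}\right) = - \frac{8}{11}$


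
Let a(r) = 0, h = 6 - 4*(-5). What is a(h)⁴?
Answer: 0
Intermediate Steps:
h = 26 (h = 6 + 20 = 26)
a(h)⁴ = 0⁴ = 0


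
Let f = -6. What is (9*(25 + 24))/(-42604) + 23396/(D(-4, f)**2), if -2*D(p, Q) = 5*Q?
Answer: 996663959/9585900 ≈ 103.97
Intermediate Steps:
D(p, Q) = -5*Q/2
(9*(25 + 24))/(-42604) + 23396/(D(-4, f)**2) = (9*(25 + 24))/(-42604) + 23396/((-5/2*(-6))**2) = (9*49)*(-1/42604) + 23396/(15**2) = 441*(-1/42604) + 23396/225 = -441/42604 + 23396*(1/225) = -441/42604 + 23396/225 = 996663959/9585900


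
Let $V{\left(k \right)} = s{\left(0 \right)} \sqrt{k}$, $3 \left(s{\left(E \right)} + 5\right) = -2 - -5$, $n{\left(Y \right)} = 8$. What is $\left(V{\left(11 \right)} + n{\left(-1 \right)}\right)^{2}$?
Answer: $240 - 64 \sqrt{11} \approx 27.736$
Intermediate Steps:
$s{\left(E \right)} = -4$ ($s{\left(E \right)} = -5 + \frac{-2 - -5}{3} = -5 + \frac{-2 + 5}{3} = -5 + \frac{1}{3} \cdot 3 = -5 + 1 = -4$)
$V{\left(k \right)} = - 4 \sqrt{k}$
$\left(V{\left(11 \right)} + n{\left(-1 \right)}\right)^{2} = \left(- 4 \sqrt{11} + 8\right)^{2} = \left(8 - 4 \sqrt{11}\right)^{2}$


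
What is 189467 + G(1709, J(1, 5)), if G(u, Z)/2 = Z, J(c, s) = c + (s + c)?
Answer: 189481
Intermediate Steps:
J(c, s) = s + 2*c (J(c, s) = c + (c + s) = s + 2*c)
G(u, Z) = 2*Z
189467 + G(1709, J(1, 5)) = 189467 + 2*(5 + 2*1) = 189467 + 2*(5 + 2) = 189467 + 2*7 = 189467 + 14 = 189481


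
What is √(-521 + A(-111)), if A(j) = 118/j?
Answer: I*√6432339/111 ≈ 22.849*I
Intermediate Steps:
√(-521 + A(-111)) = √(-521 + 118/(-111)) = √(-521 + 118*(-1/111)) = √(-521 - 118/111) = √(-57949/111) = I*√6432339/111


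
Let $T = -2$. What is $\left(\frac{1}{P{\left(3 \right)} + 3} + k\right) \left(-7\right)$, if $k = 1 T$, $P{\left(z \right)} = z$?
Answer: $\frac{77}{6} \approx 12.833$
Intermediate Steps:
$k = -2$ ($k = 1 \left(-2\right) = -2$)
$\left(\frac{1}{P{\left(3 \right)} + 3} + k\right) \left(-7\right) = \left(\frac{1}{3 + 3} - 2\right) \left(-7\right) = \left(\frac{1}{6} - 2\right) \left(-7\right) = \left(- \frac{11}{6}\right) \left(-7\right) = \frac{77}{6}$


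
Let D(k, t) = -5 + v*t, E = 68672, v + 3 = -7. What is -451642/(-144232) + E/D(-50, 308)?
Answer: -4255692167/222477860 ≈ -19.129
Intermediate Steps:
v = -10 (v = -3 - 7 = -10)
D(k, t) = -5 - 10*t
-451642/(-144232) + E/D(-50, 308) = -451642/(-144232) + 68672/(-5 - 10*308) = -451642*(-1/144232) + 68672/(-5 - 3080) = 225821/72116 + 68672/(-3085) = 225821/72116 + 68672*(-1/3085) = 225821/72116 - 68672/3085 = -4255692167/222477860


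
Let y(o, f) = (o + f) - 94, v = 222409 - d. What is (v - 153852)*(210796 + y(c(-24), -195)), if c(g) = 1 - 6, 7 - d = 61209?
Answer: 27314529018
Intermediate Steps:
d = -61202 (d = 7 - 1*61209 = 7 - 61209 = -61202)
c(g) = -5
v = 283611 (v = 222409 - 1*(-61202) = 222409 + 61202 = 283611)
y(o, f) = -94 + f + o (y(o, f) = (f + o) - 94 = -94 + f + o)
(v - 153852)*(210796 + y(c(-24), -195)) = (283611 - 153852)*(210796 + (-94 - 195 - 5)) = 129759*(210796 - 294) = 129759*210502 = 27314529018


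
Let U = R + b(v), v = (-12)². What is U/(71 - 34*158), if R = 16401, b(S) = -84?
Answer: -1813/589 ≈ -3.0781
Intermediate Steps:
v = 144
U = 16317 (U = 16401 - 84 = 16317)
U/(71 - 34*158) = 16317/(71 - 34*158) = 16317/(71 - 5372) = 16317/(-5301) = 16317*(-1/5301) = -1813/589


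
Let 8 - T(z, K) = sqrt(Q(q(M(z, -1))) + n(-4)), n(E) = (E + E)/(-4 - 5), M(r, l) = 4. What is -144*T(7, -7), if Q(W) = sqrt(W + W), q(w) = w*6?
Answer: -1152 + 96*sqrt(2 + 9*sqrt(3)) ≈ -749.39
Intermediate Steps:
q(w) = 6*w
Q(W) = sqrt(2)*sqrt(W) (Q(W) = sqrt(2*W) = sqrt(2)*sqrt(W))
n(E) = -2*E/9 (n(E) = (2*E)/(-9) = (2*E)*(-1/9) = -2*E/9)
T(z, K) = 8 - sqrt(8/9 + 4*sqrt(3)) (T(z, K) = 8 - sqrt(sqrt(2)*sqrt(6*4) - 2/9*(-4)) = 8 - sqrt(sqrt(2)*sqrt(24) + 8/9) = 8 - sqrt(sqrt(2)*(2*sqrt(6)) + 8/9) = 8 - sqrt(4*sqrt(3) + 8/9) = 8 - sqrt(8/9 + 4*sqrt(3)))
-144*T(7, -7) = -144*(8 - 2*sqrt(2 + 9*sqrt(3))/3) = -1152 + 96*sqrt(2 + 9*sqrt(3))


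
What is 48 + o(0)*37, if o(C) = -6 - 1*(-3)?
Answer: -63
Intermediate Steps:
o(C) = -3 (o(C) = -6 + 3 = -3)
48 + o(0)*37 = 48 - 3*37 = 48 - 111 = -63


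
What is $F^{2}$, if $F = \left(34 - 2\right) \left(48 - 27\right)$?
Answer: $451584$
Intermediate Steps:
$F = 672$ ($F = 32 \cdot 21 = 672$)
$F^{2} = 672^{2} = 451584$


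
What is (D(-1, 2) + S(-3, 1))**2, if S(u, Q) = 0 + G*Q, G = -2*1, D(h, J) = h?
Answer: 9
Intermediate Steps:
G = -2
S(u, Q) = -2*Q (S(u, Q) = 0 - 2*Q = -2*Q)
(D(-1, 2) + S(-3, 1))**2 = (-1 - 2*1)**2 = (-1 - 2)**2 = (-3)**2 = 9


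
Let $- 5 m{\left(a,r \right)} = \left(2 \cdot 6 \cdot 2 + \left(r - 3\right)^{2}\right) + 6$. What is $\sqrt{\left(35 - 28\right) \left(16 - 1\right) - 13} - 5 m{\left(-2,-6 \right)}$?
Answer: $111 + 2 \sqrt{23} \approx 120.59$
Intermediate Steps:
$m{\left(a,r \right)} = -6 - \frac{\left(-3 + r\right)^{2}}{5}$ ($m{\left(a,r \right)} = - \frac{\left(2 \cdot 6 \cdot 2 + \left(r - 3\right)^{2}\right) + 6}{5} = - \frac{\left(12 \cdot 2 + \left(-3 + r\right)^{2}\right) + 6}{5} = - \frac{\left(24 + \left(-3 + r\right)^{2}\right) + 6}{5} = - \frac{30 + \left(-3 + r\right)^{2}}{5} = -6 - \frac{\left(-3 + r\right)^{2}}{5}$)
$\sqrt{\left(35 - 28\right) \left(16 - 1\right) - 13} - 5 m{\left(-2,-6 \right)} = \sqrt{\left(35 - 28\right) \left(16 - 1\right) - 13} - 5 \left(-6 - \frac{\left(-3 - 6\right)^{2}}{5}\right) = \sqrt{7 \cdot 15 - 13} - 5 \left(-6 - \frac{\left(-9\right)^{2}}{5}\right) = \sqrt{105 - 13} - 5 \left(-6 - \frac{81}{5}\right) = \sqrt{92} - 5 \left(-6 - \frac{81}{5}\right) = 2 \sqrt{23} - -111 = 2 \sqrt{23} + 111 = 111 + 2 \sqrt{23}$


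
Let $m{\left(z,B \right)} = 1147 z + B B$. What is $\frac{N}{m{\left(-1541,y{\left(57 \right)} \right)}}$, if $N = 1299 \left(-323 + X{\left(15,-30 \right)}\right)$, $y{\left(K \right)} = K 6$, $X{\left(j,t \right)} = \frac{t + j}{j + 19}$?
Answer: $\frac{14285103}{56119142} \approx 0.25455$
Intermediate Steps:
$X{\left(j,t \right)} = \frac{j + t}{19 + j}$
$y{\left(K \right)} = 6 K$
$m{\left(z,B \right)} = B^{2} + 1147 z$ ($m{\left(z,B \right)} = 1147 z + B^{2} = B^{2} + 1147 z$)
$N = - \frac{14285103}{34}$ ($N = 1299 \left(-323 + \frac{15 - 30}{19 + 15}\right) = 1299 \left(-323 + \frac{1}{34} \left(-15\right)\right) = 1299 \left(-323 - \frac{15}{34}\right) = 1299 \left(- \frac{10997}{34}\right) = - \frac{14285103}{34} \approx -4.2015 \cdot 10^{5}$)
$\frac{N}{m{\left(-1541,y{\left(57 \right)} \right)}} = - \frac{14285103}{34 \left(\left(6 \cdot 57\right)^{2} + 1147 \left(-1541\right)\right)} = - \frac{14285103}{34 \left(342^{2} - 1767527\right)} = - \frac{14285103}{34 \left(116964 - 1767527\right)} = - \frac{14285103}{34 \left(-1650563\right)} = \left(- \frac{14285103}{34}\right) \left(- \frac{1}{1650563}\right) = \frac{14285103}{56119142}$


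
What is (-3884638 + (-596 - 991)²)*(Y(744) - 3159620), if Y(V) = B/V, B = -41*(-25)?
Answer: 3211295246511595/744 ≈ 4.3163e+12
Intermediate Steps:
B = 1025
Y(V) = 1025/V
(-3884638 + (-596 - 991)²)*(Y(744) - 3159620) = (-3884638 + (-596 - 991)²)*(1025/744 - 3159620) = (-3884638 + (-1587)²)*(1025*(1/744) - 3159620) = (-3884638 + 2518569)*(1025/744 - 3159620) = -1366069*(-2350756255/744) = 3211295246511595/744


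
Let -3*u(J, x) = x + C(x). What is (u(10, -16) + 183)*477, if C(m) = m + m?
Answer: 94923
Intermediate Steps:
C(m) = 2*m
u(J, x) = -x (u(J, x) = -(x + 2*x)/3 = -x)
(u(10, -16) + 183)*477 = (-1*(-16) + 183)*477 = (16 + 183)*477 = 199*477 = 94923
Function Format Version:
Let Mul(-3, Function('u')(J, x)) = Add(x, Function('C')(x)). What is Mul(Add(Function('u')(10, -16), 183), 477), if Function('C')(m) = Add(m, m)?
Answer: 94923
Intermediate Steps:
Function('C')(m) = Mul(2, m)
Function('u')(J, x) = Mul(-1, x) (Function('u')(J, x) = Mul(Rational(-1, 3), Add(x, Mul(2, x))) = Mul(Rational(-1, 3), Mul(3, x)) = Mul(-1, x))
Mul(Add(Function('u')(10, -16), 183), 477) = Mul(Add(Mul(-1, -16), 183), 477) = Mul(Add(16, 183), 477) = Mul(199, 477) = 94923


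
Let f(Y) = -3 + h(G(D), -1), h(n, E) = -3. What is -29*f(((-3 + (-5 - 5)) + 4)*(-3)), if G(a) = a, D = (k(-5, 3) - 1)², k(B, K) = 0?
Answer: 174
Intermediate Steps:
D = 1 (D = (0 - 1)² = (-1)² = 1)
f(Y) = -6 (f(Y) = -3 - 3 = -6)
-29*f(((-3 + (-5 - 5)) + 4)*(-3)) = -29*(-6) = 174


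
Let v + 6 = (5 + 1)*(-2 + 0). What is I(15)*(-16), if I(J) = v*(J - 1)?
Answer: 4032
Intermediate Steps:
v = -18 (v = -6 + (5 + 1)*(-2 + 0) = -6 + 6*(-2) = -6 - 12 = -18)
I(J) = 18 - 18*J (I(J) = -18*(J - 1) = -18*(-1 + J) = 18 - 18*J)
I(15)*(-16) = (18 - 18*15)*(-16) = (18 - 270)*(-16) = -252*(-16) = 4032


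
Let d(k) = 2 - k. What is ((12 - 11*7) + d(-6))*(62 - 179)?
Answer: 6669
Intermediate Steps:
((12 - 11*7) + d(-6))*(62 - 179) = ((12 - 11*7) + (2 - 1*(-6)))*(62 - 179) = ((12 - 77) + (2 + 6))*(-117) = (-65 + 8)*(-117) = -57*(-117) = 6669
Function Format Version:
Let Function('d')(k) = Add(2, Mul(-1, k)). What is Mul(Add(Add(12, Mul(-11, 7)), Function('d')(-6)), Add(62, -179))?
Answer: 6669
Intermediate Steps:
Mul(Add(Add(12, Mul(-11, 7)), Function('d')(-6)), Add(62, -179)) = Mul(Add(Add(12, Mul(-11, 7)), Add(2, Mul(-1, -6))), Add(62, -179)) = Mul(Add(Add(12, -77), Add(2, 6)), -117) = Mul(Add(-65, 8), -117) = Mul(-57, -117) = 6669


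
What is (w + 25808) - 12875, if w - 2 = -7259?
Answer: 5676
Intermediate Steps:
w = -7257 (w = 2 - 7259 = -7257)
(w + 25808) - 12875 = (-7257 + 25808) - 12875 = 18551 - 12875 = 5676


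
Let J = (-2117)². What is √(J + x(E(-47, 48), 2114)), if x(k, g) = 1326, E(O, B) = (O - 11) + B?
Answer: √4483015 ≈ 2117.3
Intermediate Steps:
J = 4481689
E(O, B) = -11 + B + O (E(O, B) = (-11 + O) + B = -11 + B + O)
√(J + x(E(-47, 48), 2114)) = √(4481689 + 1326) = √4483015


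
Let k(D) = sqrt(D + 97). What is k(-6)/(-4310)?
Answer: -sqrt(91)/4310 ≈ -0.0022133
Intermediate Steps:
k(D) = sqrt(97 + D)
k(-6)/(-4310) = sqrt(97 - 6)/(-4310) = sqrt(91)*(-1/4310) = -sqrt(91)/4310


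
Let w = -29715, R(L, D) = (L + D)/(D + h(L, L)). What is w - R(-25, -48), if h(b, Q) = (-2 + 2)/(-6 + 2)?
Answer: -1426393/48 ≈ -29717.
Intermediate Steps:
h(b, Q) = 0 (h(b, Q) = 0/(-4) = 0*(-¼) = 0)
R(L, D) = (D + L)/D (R(L, D) = (L + D)/(D + 0) = (D + L)/D)
w - R(-25, -48) = -29715 - (-48 - 25)/(-48) = -29715 - (-1)*(-73)/48 = -29715 - 1*73/48 = -29715 - 73/48 = -1426393/48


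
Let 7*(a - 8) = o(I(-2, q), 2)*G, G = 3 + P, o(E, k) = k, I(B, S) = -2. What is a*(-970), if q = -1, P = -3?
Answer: -7760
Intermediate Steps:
G = 0 (G = 3 - 3 = 0)
a = 8 (a = 8 + (2*0)/7 = 8 + (⅐)*0 = 8 + 0 = 8)
a*(-970) = 8*(-970) = -7760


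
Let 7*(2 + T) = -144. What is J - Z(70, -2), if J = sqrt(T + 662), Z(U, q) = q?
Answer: 2 + 2*sqrt(7833)/7 ≈ 27.287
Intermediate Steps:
T = -158/7 (T = -2 + (1/7)*(-144) = -2 - 144/7 = -158/7 ≈ -22.571)
J = 2*sqrt(7833)/7 (J = sqrt(-158/7 + 662) = sqrt(4476/7) = 2*sqrt(7833)/7 ≈ 25.287)
J - Z(70, -2) = 2*sqrt(7833)/7 - 1*(-2) = 2*sqrt(7833)/7 + 2 = 2 + 2*sqrt(7833)/7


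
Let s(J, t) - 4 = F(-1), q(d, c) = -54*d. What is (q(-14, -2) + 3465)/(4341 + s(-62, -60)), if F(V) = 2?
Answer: 67/69 ≈ 0.97101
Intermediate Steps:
s(J, t) = 6 (s(J, t) = 4 + 2 = 6)
(q(-14, -2) + 3465)/(4341 + s(-62, -60)) = (-54*(-14) + 3465)/(4341 + 6) = (756 + 3465)/4347 = 4221*(1/4347) = 67/69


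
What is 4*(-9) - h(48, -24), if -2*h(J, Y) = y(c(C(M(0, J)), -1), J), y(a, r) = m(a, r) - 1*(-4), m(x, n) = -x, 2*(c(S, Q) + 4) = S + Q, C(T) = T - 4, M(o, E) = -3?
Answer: -30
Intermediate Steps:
C(T) = -4 + T
c(S, Q) = -4 + Q/2 + S/2 (c(S, Q) = -4 + (S + Q)/2 = -4 + (Q + S)/2 = -4 + (Q/2 + S/2) = -4 + Q/2 + S/2)
y(a, r) = 4 - a (y(a, r) = -a - 1*(-4) = -a + 4 = 4 - a)
h(J, Y) = -6 (h(J, Y) = -(4 - (-4 + (½)*(-1) + (-4 - 3)/2))/2 = -(4 - (-4 - ½ + (½)*(-7)))/2 = -(4 - (-4 - ½ - 7/2))/2 = -(4 - 1*(-8))/2 = -(4 + 8)/2 = -½*12 = -6)
4*(-9) - h(48, -24) = 4*(-9) - 1*(-6) = -36 + 6 = -30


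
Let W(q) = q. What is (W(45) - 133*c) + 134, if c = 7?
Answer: -752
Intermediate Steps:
(W(45) - 133*c) + 134 = (45 - 133*7) + 134 = (45 - 931) + 134 = -886 + 134 = -752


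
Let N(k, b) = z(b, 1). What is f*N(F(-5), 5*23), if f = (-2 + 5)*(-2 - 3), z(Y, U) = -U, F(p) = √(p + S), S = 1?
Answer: 15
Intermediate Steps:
F(p) = √(1 + p) (F(p) = √(p + 1) = √(1 + p))
N(k, b) = -1 (N(k, b) = -1*1 = -1)
f = -15 (f = 3*(-5) = -15)
f*N(F(-5), 5*23) = -15*(-1) = 15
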